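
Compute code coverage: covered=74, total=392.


Coverage = covered / total * 100
Coverage = 74 / 392 * 100
Coverage = 18.88%

18.88%


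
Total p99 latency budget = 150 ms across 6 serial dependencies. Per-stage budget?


Formula: per_stage = total_budget / stages
per_stage = 150 / 6
per_stage = 25.0 ms

25.0 ms


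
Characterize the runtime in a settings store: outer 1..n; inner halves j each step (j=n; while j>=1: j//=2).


Reasoning: n times log n
Complexity: O(n log n)

O(n log n)


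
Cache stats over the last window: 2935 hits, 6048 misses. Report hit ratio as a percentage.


Formula: hit rate = hits / (hits + misses) * 100
hit rate = 2935 / (2935 + 6048) * 100
hit rate = 2935 / 8983 * 100
hit rate = 32.67%

32.67%


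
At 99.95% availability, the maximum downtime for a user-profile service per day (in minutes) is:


Formula: allowed downtime = period * (100 - SLA) / 100
Period (day) = 1440 minutes
Unavailability fraction = (100 - 99.95) / 100
Allowed downtime = 1440 * (100 - 99.95) / 100
Allowed downtime = 0.72 minutes

0.72 minutes


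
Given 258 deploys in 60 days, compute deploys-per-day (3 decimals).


Formula: deployments per day = releases / days
= 258 / 60
= 4.3 deploys/day
(equivalently, 30.1 deploys/week)

4.3 deploys/day


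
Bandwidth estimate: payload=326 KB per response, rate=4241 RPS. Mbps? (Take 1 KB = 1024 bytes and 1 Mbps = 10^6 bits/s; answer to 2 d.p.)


Formula: Mbps = payload_bytes * RPS * 8 / 1e6
Payload per request = 326 KB = 326 * 1024 = 333824 bytes
Total bytes/sec = 333824 * 4241 = 1415747584
Total bits/sec = 1415747584 * 8 = 11325980672
Mbps = 11325980672 / 1e6 = 11325.98

11325.98 Mbps


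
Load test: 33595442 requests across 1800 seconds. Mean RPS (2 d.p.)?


Formula: throughput = requests / seconds
throughput = 33595442 / 1800
throughput = 18664.13 requests/second

18664.13 requests/second


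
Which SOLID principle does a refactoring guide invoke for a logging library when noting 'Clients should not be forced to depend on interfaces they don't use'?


This describes the Interface Segregation Principle (ISP)

Interface Segregation Principle (ISP)


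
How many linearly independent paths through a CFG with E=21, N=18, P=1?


Formula: V(G) = E - N + 2P
V(G) = 21 - 18 + 2*1
V(G) = 3 + 2
V(G) = 5

5


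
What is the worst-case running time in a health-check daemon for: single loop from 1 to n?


Reasoning: one pass through n items
Complexity: O(n)

O(n)


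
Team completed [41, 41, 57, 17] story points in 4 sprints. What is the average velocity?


Formula: Avg velocity = Total points / Number of sprints
Points: [41, 41, 57, 17]
Sum = 41 + 41 + 57 + 17 = 156
Avg velocity = 156 / 4 = 39.0 points/sprint

39.0 points/sprint


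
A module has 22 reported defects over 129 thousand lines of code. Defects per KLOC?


Defect density = defects / KLOC
Defect density = 22 / 129
Defect density = 0.171 defects/KLOC

0.171 defects/KLOC


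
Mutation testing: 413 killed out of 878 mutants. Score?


Mutation score = killed / total * 100
Mutation score = 413 / 878 * 100
Mutation score = 47.04%

47.04%


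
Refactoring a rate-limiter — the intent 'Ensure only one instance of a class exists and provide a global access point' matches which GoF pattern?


This matches the Singleton pattern

Singleton


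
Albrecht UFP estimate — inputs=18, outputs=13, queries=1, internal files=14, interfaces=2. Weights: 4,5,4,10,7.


UFP = EI*4 + EO*5 + EQ*4 + ILF*10 + EIF*7
UFP = 18*4 + 13*5 + 1*4 + 14*10 + 2*7
UFP = 72 + 65 + 4 + 140 + 14
UFP = 295

295


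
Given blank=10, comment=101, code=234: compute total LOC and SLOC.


Total LOC = blank + comment + code
Total LOC = 10 + 101 + 234 = 345
SLOC (source only) = code = 234

Total LOC: 345, SLOC: 234


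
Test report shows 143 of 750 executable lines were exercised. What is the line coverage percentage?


Coverage = covered / total * 100
Coverage = 143 / 750 * 100
Coverage = 19.07%

19.07%


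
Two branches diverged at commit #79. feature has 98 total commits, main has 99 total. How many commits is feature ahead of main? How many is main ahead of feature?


Common ancestor: commit #79
feature commits after divergence: 98 - 79 = 19
main commits after divergence: 99 - 79 = 20
feature is 19 commits ahead of main
main is 20 commits ahead of feature

feature ahead: 19, main ahead: 20


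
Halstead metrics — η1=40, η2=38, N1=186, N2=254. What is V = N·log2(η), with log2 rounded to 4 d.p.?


Formula: V = N * log2(η), where N = N1 + N2 and η = η1 + η2
η = 40 + 38 = 78
N = 186 + 254 = 440
log2(78) ≈ 6.2854
V = 440 * 6.2854 = 2765.58

2765.58


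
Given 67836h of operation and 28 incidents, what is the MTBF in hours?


Formula: MTBF = Total operating time / Number of failures
MTBF = 67836 / 28
MTBF = 2422.71 hours

2422.71 hours


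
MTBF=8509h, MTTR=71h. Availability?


Availability = MTBF / (MTBF + MTTR)
Availability = 8509 / (8509 + 71)
Availability = 8509 / 8580
Availability = 99.1725%

99.1725%


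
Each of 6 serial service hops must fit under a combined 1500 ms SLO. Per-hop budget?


Formula: per_stage = total_budget / stages
per_stage = 1500 / 6
per_stage = 250.0 ms

250.0 ms


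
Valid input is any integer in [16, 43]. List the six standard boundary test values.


Range: [16, 43]
Boundaries: just below min, min, min+1, max-1, max, just above max
Values: [15, 16, 17, 42, 43, 44]

[15, 16, 17, 42, 43, 44]


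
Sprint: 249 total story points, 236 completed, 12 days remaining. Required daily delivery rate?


Formula: Required rate = Remaining points / Days left
Remaining = 249 - 236 = 13 points
Required rate = 13 / 12 = 1.08 points/day

1.08 points/day


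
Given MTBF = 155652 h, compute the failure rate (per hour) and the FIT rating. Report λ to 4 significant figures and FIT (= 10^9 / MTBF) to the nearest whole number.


Formula: λ = 1 / MTBF; FIT = λ × 1e9 = 1e9 / MTBF
λ = 1 / 155652 ≈ 6.425e-06 failures/hour
FIT = 1e9 / 155652 ≈ 6425 failures per 1e9 hours (nearest whole number)

λ = 6.425e-06 /h, FIT = 6425


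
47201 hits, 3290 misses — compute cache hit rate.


Formula: hit rate = hits / (hits + misses) * 100
hit rate = 47201 / (47201 + 3290) * 100
hit rate = 47201 / 50491 * 100
hit rate = 93.48%

93.48%


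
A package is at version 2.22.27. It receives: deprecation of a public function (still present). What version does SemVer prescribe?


Current: 2.22.27
Change category: 'deprecation of a public function (still present)' → minor bump
SemVer rule: minor bump → increment MINOR, reset PATCH to 0 (MAJOR unchanged)
New: 2.23.0

2.23.0


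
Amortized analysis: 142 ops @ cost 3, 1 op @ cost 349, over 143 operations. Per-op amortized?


Formula: Amortized cost = Total cost / Operations
Total cost = (142 * 3) + (1 * 349)
Total cost = 426 + 349 = 775
Amortized = 775 / 143 = 5.4196

5.4196


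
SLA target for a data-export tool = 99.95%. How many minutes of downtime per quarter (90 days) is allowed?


Formula: allowed downtime = period * (100 - SLA) / 100
Period (quarter (90 days)) = 129600 minutes
Unavailability fraction = (100 - 99.95) / 100
Allowed downtime = 129600 * (100 - 99.95) / 100
Allowed downtime = 64.8 minutes

64.8 minutes


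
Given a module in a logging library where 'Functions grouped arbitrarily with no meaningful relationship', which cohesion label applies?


Reasoning: Worst: random grouping
Type: Coincidental cohesion

Coincidental cohesion


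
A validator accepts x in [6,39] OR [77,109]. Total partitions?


Valid ranges: [6,39] and [77,109]
Class 1: x < 6 — invalid
Class 2: 6 ≤ x ≤ 39 — valid
Class 3: 39 < x < 77 — invalid (gap between ranges)
Class 4: 77 ≤ x ≤ 109 — valid
Class 5: x > 109 — invalid
Total equivalence classes: 5

5 equivalence classes


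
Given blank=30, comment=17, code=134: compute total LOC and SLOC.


Total LOC = blank + comment + code
Total LOC = 30 + 17 + 134 = 181
SLOC (source only) = code = 134

Total LOC: 181, SLOC: 134


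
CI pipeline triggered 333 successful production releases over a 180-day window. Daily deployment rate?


Formula: deployments per day = releases / days
= 333 / 180
= 1.85 deploys/day
(equivalently, 12.95 deploys/week)

1.85 deploys/day


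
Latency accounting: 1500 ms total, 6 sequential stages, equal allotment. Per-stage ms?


Formula: per_stage = total_budget / stages
per_stage = 1500 / 6
per_stage = 250.0 ms

250.0 ms


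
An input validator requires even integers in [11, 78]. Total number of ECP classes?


Constraint: even integers in [11, 78]
Class 1: x < 11 — out-of-range invalid
Class 2: x in [11,78] but odd — wrong type invalid
Class 3: x in [11,78] and even — valid
Class 4: x > 78 — out-of-range invalid
Total equivalence classes: 4

4 equivalence classes


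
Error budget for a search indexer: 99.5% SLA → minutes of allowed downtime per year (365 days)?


Formula: allowed downtime = period * (100 - SLA) / 100
Period (year (365 days)) = 525600 minutes
Unavailability fraction = (100 - 99.5) / 100
Allowed downtime = 525600 * (100 - 99.5) / 100
Allowed downtime = 2628.0 minutes

2628.0 minutes


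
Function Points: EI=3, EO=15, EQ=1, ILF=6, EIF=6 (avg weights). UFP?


UFP = EI*4 + EO*5 + EQ*4 + ILF*10 + EIF*7
UFP = 3*4 + 15*5 + 1*4 + 6*10 + 6*7
UFP = 12 + 75 + 4 + 60 + 42
UFP = 193

193


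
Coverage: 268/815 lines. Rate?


Coverage = covered / total * 100
Coverage = 268 / 815 * 100
Coverage = 32.88%

32.88%


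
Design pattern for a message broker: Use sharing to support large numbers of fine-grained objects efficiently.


This matches the Flyweight pattern

Flyweight


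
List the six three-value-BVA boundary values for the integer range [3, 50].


Range: [3, 50]
Boundaries: just below min, min, min+1, max-1, max, just above max
Values: [2, 3, 4, 49, 50, 51]

[2, 3, 4, 49, 50, 51]


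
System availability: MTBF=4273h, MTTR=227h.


Availability = MTBF / (MTBF + MTTR)
Availability = 4273 / (4273 + 227)
Availability = 4273 / 4500
Availability = 94.9556%

94.9556%


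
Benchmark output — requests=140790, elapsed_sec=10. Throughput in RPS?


Formula: throughput = requests / seconds
throughput = 140790 / 10
throughput = 14079.0 requests/second

14079.0 requests/second


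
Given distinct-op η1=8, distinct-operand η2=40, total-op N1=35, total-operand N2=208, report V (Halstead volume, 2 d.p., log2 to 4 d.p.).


Formula: V = N * log2(η), where N = N1 + N2 and η = η1 + η2
η = 8 + 40 = 48
N = 35 + 208 = 243
log2(48) ≈ 5.5850
V = 243 * 5.5850 = 1357.16

1357.16


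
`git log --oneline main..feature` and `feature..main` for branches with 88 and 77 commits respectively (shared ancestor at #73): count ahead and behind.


Common ancestor: commit #73
feature commits after divergence: 88 - 73 = 15
main commits after divergence: 77 - 73 = 4
feature is 15 commits ahead of main
main is 4 commits ahead of feature

feature ahead: 15, main ahead: 4


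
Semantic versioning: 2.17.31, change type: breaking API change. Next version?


Current: 2.17.31
Change category: 'breaking API change' → major bump
SemVer rule: major bump → increment MAJOR, reset MINOR and PATCH to 0
New: 3.0.0

3.0.0


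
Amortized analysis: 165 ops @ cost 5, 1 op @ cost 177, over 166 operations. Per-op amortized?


Formula: Amortized cost = Total cost / Operations
Total cost = (165 * 5) + (1 * 177)
Total cost = 825 + 177 = 1002
Amortized = 1002 / 166 = 6.0361

6.0361


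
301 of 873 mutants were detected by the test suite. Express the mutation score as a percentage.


Mutation score = killed / total * 100
Mutation score = 301 / 873 * 100
Mutation score = 34.48%

34.48%


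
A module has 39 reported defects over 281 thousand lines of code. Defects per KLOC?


Defect density = defects / KLOC
Defect density = 39 / 281
Defect density = 0.139 defects/KLOC

0.139 defects/KLOC


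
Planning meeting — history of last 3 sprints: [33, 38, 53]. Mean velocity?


Formula: Avg velocity = Total points / Number of sprints
Points: [33, 38, 53]
Sum = 33 + 38 + 53 = 124
Avg velocity = 124 / 3 = 41.33 points/sprint

41.33 points/sprint


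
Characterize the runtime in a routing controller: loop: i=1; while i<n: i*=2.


Reasoning: i doubles each step so iterations are log2(n)
Complexity: O(log n)

O(log n)


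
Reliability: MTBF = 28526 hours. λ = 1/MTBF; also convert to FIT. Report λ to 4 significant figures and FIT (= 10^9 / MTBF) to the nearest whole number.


Formula: λ = 1 / MTBF; FIT = λ × 1e9 = 1e9 / MTBF
λ = 1 / 28526 ≈ 3.506e-05 failures/hour
FIT = 1e9 / 28526 ≈ 35056 failures per 1e9 hours (nearest whole number)

λ = 3.506e-05 /h, FIT = 35056


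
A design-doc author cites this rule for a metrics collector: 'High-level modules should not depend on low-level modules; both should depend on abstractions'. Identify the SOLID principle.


This describes the Dependency Inversion Principle (DIP)

Dependency Inversion Principle (DIP)


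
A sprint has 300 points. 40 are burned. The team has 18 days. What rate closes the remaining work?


Formula: Required rate = Remaining points / Days left
Remaining = 300 - 40 = 260 points
Required rate = 260 / 18 = 14.44 points/day

14.44 points/day


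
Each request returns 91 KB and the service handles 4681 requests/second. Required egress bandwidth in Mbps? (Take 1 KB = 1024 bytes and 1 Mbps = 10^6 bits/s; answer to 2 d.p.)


Formula: Mbps = payload_bytes * RPS * 8 / 1e6
Payload per request = 91 KB = 91 * 1024 = 93184 bytes
Total bytes/sec = 93184 * 4681 = 436194304
Total bits/sec = 436194304 * 8 = 3489554432
Mbps = 3489554432 / 1e6 = 3489.55

3489.55 Mbps


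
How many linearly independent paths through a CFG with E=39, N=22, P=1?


Formula: V(G) = E - N + 2P
V(G) = 39 - 22 + 2*1
V(G) = 17 + 2
V(G) = 19

19


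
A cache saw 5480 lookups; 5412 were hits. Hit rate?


Formula: hit rate = hits / (hits + misses) * 100
hit rate = 5412 / (5412 + 68) * 100
hit rate = 5412 / 5480 * 100
hit rate = 98.76%

98.76%


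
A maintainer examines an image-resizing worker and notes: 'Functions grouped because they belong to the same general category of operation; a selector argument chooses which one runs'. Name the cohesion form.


Reasoning: Grouped by category of activity, not by data or sequence
Type: Logical cohesion

Logical cohesion


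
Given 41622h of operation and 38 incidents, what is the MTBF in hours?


Formula: MTBF = Total operating time / Number of failures
MTBF = 41622 / 38
MTBF = 1095.32 hours

1095.32 hours


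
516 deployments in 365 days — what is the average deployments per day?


Formula: deployments per day = releases / days
= 516 / 365
= 1.414 deploys/day
(equivalently, 9.9 deploys/week)

1.414 deploys/day


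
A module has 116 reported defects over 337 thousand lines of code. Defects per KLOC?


Defect density = defects / KLOC
Defect density = 116 / 337
Defect density = 0.344 defects/KLOC

0.344 defects/KLOC


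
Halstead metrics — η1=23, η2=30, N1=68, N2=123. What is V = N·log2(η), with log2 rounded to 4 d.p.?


Formula: V = N * log2(η), where N = N1 + N2 and η = η1 + η2
η = 23 + 30 = 53
N = 68 + 123 = 191
log2(53) ≈ 5.7279
V = 191 * 5.7279 = 1094.03

1094.03


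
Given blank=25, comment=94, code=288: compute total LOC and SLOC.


Total LOC = blank + comment + code
Total LOC = 25 + 94 + 288 = 407
SLOC (source only) = code = 288

Total LOC: 407, SLOC: 288


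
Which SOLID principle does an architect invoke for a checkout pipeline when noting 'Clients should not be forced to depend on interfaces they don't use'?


This describes the Interface Segregation Principle (ISP)

Interface Segregation Principle (ISP)


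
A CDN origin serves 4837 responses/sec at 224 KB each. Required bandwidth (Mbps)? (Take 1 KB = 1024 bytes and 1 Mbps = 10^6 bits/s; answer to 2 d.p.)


Formula: Mbps = payload_bytes * RPS * 8 / 1e6
Payload per request = 224 KB = 224 * 1024 = 229376 bytes
Total bytes/sec = 229376 * 4837 = 1109491712
Total bits/sec = 1109491712 * 8 = 8875933696
Mbps = 8875933696 / 1e6 = 8875.93

8875.93 Mbps


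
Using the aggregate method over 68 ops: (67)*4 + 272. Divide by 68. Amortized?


Formula: Amortized cost = Total cost / Operations
Total cost = (67 * 4) + (1 * 272)
Total cost = 268 + 272 = 540
Amortized = 540 / 68 = 7.9412

7.9412


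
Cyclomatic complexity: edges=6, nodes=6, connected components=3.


Formula: V(G) = E - N + 2P
V(G) = 6 - 6 + 2*3
V(G) = 0 + 6
V(G) = 6

6


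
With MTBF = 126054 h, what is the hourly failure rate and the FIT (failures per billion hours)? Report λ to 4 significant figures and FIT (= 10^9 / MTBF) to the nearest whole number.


Formula: λ = 1 / MTBF; FIT = λ × 1e9 = 1e9 / MTBF
λ = 1 / 126054 ≈ 7.933e-06 failures/hour
FIT = 1e9 / 126054 ≈ 7933 failures per 1e9 hours (nearest whole number)

λ = 7.933e-06 /h, FIT = 7933


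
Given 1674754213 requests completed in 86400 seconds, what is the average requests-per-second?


Formula: throughput = requests / seconds
throughput = 1674754213 / 86400
throughput = 19383.73 requests/second

19383.73 requests/second


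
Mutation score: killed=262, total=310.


Mutation score = killed / total * 100
Mutation score = 262 / 310 * 100
Mutation score = 84.52%

84.52%


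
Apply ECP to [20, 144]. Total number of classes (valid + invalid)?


Valid range: [20, 144]
Class 1: x < 20 — invalid
Class 2: 20 ≤ x ≤ 144 — valid
Class 3: x > 144 — invalid
Total equivalence classes: 3

3 equivalence classes


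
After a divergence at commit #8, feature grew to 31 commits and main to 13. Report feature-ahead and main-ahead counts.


Common ancestor: commit #8
feature commits after divergence: 31 - 8 = 23
main commits after divergence: 13 - 8 = 5
feature is 23 commits ahead of main
main is 5 commits ahead of feature

feature ahead: 23, main ahead: 5


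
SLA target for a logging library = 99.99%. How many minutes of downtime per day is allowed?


Formula: allowed downtime = period * (100 - SLA) / 100
Period (day) = 1440 minutes
Unavailability fraction = (100 - 99.99) / 100
Allowed downtime = 1440 * (100 - 99.99) / 100
Allowed downtime = 0.144 minutes

0.144 minutes


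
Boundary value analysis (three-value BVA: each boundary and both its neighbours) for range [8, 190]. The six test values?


Range: [8, 190]
Boundaries: just below min, min, min+1, max-1, max, just above max
Values: [7, 8, 9, 189, 190, 191]

[7, 8, 9, 189, 190, 191]


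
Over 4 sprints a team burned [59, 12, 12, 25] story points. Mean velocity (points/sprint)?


Formula: Avg velocity = Total points / Number of sprints
Points: [59, 12, 12, 25]
Sum = 59 + 12 + 12 + 25 = 108
Avg velocity = 108 / 4 = 27.0 points/sprint

27.0 points/sprint


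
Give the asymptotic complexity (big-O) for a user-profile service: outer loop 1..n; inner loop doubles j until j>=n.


Reasoning: linear outer times logarithmic inner
Complexity: O(n log n)

O(n log n)


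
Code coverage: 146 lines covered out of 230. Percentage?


Coverage = covered / total * 100
Coverage = 146 / 230 * 100
Coverage = 63.48%

63.48%


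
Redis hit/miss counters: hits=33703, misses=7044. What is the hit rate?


Formula: hit rate = hits / (hits + misses) * 100
hit rate = 33703 / (33703 + 7044) * 100
hit rate = 33703 / 40747 * 100
hit rate = 82.71%

82.71%


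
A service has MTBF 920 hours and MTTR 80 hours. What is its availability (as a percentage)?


Availability = MTBF / (MTBF + MTTR)
Availability = 920 / (920 + 80)
Availability = 920 / 1000
Availability = 92.0%

92.0%


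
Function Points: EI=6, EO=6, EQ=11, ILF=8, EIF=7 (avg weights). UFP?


UFP = EI*4 + EO*5 + EQ*4 + ILF*10 + EIF*7
UFP = 6*4 + 6*5 + 11*4 + 8*10 + 7*7
UFP = 24 + 30 + 44 + 80 + 49
UFP = 227

227


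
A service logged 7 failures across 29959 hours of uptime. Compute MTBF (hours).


Formula: MTBF = Total operating time / Number of failures
MTBF = 29959 / 7
MTBF = 4279.86 hours

4279.86 hours


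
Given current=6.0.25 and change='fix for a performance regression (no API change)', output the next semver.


Current: 6.0.25
Change category: 'fix for a performance regression (no API change)' → patch bump
SemVer rule: patch bump → increment PATCH (MAJOR and MINOR unchanged)
New: 6.0.26

6.0.26


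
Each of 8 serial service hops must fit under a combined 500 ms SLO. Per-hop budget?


Formula: per_stage = total_budget / stages
per_stage = 500 / 8
per_stage = 62.5 ms

62.5 ms


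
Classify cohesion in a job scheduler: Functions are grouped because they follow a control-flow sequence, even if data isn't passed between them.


Reasoning: Grouped by order of execution within a routine, not by data flow
Type: Procedural cohesion

Procedural cohesion


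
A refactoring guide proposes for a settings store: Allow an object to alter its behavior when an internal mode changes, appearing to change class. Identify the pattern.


This matches the State pattern

State


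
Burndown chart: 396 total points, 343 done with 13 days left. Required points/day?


Formula: Required rate = Remaining points / Days left
Remaining = 396 - 343 = 53 points
Required rate = 53 / 13 = 4.08 points/day

4.08 points/day


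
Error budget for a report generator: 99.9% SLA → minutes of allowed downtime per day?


Formula: allowed downtime = period * (100 - SLA) / 100
Period (day) = 1440 minutes
Unavailability fraction = (100 - 99.9) / 100
Allowed downtime = 1440 * (100 - 99.9) / 100
Allowed downtime = 1.44 minutes

1.44 minutes


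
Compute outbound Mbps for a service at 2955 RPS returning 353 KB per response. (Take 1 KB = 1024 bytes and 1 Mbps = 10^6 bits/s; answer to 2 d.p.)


Formula: Mbps = payload_bytes * RPS * 8 / 1e6
Payload per request = 353 KB = 353 * 1024 = 361472 bytes
Total bytes/sec = 361472 * 2955 = 1068149760
Total bits/sec = 1068149760 * 8 = 8545198080
Mbps = 8545198080 / 1e6 = 8545.2

8545.2 Mbps


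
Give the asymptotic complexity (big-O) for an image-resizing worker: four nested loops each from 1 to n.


Reasoning: four levels of nesting
Complexity: O(n^4)

O(n^4)


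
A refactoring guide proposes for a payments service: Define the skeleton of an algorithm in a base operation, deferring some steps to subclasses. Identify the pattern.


This matches the Template Method pattern

Template Method


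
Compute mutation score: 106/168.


Mutation score = killed / total * 100
Mutation score = 106 / 168 * 100
Mutation score = 63.1%

63.1%


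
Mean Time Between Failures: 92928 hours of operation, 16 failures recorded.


Formula: MTBF = Total operating time / Number of failures
MTBF = 92928 / 16
MTBF = 5808.0 hours

5808.0 hours


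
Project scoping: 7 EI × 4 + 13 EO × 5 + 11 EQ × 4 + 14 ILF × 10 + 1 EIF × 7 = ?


UFP = EI*4 + EO*5 + EQ*4 + ILF*10 + EIF*7
UFP = 7*4 + 13*5 + 11*4 + 14*10 + 1*7
UFP = 28 + 65 + 44 + 140 + 7
UFP = 284

284


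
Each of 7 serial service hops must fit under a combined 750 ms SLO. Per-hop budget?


Formula: per_stage = total_budget / stages
per_stage = 750 / 7
per_stage = 107.14 ms

107.14 ms


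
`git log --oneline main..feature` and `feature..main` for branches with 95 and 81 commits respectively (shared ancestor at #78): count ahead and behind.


Common ancestor: commit #78
feature commits after divergence: 95 - 78 = 17
main commits after divergence: 81 - 78 = 3
feature is 17 commits ahead of main
main is 3 commits ahead of feature

feature ahead: 17, main ahead: 3


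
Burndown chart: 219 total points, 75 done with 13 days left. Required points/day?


Formula: Required rate = Remaining points / Days left
Remaining = 219 - 75 = 144 points
Required rate = 144 / 13 = 11.08 points/day

11.08 points/day


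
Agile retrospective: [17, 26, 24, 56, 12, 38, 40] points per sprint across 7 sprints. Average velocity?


Formula: Avg velocity = Total points / Number of sprints
Points: [17, 26, 24, 56, 12, 38, 40]
Sum = 17 + 26 + 24 + 56 + 12 + 38 + 40 = 213
Avg velocity = 213 / 7 = 30.43 points/sprint

30.43 points/sprint


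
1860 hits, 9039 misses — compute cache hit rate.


Formula: hit rate = hits / (hits + misses) * 100
hit rate = 1860 / (1860 + 9039) * 100
hit rate = 1860 / 10899 * 100
hit rate = 17.07%

17.07%


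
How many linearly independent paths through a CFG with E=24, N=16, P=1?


Formula: V(G) = E - N + 2P
V(G) = 24 - 16 + 2*1
V(G) = 8 + 2
V(G) = 10

10


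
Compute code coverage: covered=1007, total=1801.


Coverage = covered / total * 100
Coverage = 1007 / 1801 * 100
Coverage = 55.91%

55.91%


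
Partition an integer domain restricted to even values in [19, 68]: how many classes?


Constraint: even integers in [19, 68]
Class 1: x < 19 — out-of-range invalid
Class 2: x in [19,68] but odd — wrong type invalid
Class 3: x in [19,68] and even — valid
Class 4: x > 68 — out-of-range invalid
Total equivalence classes: 4

4 equivalence classes


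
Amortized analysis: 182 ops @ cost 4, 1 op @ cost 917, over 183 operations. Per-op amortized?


Formula: Amortized cost = Total cost / Operations
Total cost = (182 * 4) + (1 * 917)
Total cost = 728 + 917 = 1645
Amortized = 1645 / 183 = 8.9891

8.9891


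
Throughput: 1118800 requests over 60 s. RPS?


Formula: throughput = requests / seconds
throughput = 1118800 / 60
throughput = 18646.67 requests/second

18646.67 requests/second


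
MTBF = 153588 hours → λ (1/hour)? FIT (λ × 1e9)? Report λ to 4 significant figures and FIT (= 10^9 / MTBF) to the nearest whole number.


Formula: λ = 1 / MTBF; FIT = λ × 1e9 = 1e9 / MTBF
λ = 1 / 153588 ≈ 6.511e-06 failures/hour
FIT = 1e9 / 153588 ≈ 6511 failures per 1e9 hours (nearest whole number)

λ = 6.511e-06 /h, FIT = 6511


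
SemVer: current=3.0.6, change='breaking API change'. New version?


Current: 3.0.6
Change category: 'breaking API change' → major bump
SemVer rule: major bump → increment MAJOR, reset MINOR and PATCH to 0
New: 4.0.0

4.0.0


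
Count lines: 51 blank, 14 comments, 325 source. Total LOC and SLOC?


Total LOC = blank + comment + code
Total LOC = 51 + 14 + 325 = 390
SLOC (source only) = code = 325

Total LOC: 390, SLOC: 325


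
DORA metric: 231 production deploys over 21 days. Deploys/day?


Formula: deployments per day = releases / days
= 231 / 21
= 11.0 deploys/day
(equivalently, 77.0 deploys/week)

11.0 deploys/day


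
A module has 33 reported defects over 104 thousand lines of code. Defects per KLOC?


Defect density = defects / KLOC
Defect density = 33 / 104
Defect density = 0.317 defects/KLOC

0.317 defects/KLOC


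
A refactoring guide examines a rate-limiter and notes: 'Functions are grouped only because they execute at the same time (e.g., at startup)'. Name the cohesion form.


Reasoning: Related by timing only
Type: Temporal cohesion

Temporal cohesion


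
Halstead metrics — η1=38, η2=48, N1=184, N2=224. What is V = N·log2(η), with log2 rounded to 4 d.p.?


Formula: V = N * log2(η), where N = N1 + N2 and η = η1 + η2
η = 38 + 48 = 86
N = 184 + 224 = 408
log2(86) ≈ 6.4263
V = 408 * 6.4263 = 2621.93

2621.93


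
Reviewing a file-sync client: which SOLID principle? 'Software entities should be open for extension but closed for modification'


This describes the Open/Closed Principle (OCP)

Open/Closed Principle (OCP)


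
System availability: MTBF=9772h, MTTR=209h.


Availability = MTBF / (MTBF + MTTR)
Availability = 9772 / (9772 + 209)
Availability = 9772 / 9981
Availability = 97.906%

97.906%


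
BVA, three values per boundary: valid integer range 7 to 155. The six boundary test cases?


Range: [7, 155]
Boundaries: just below min, min, min+1, max-1, max, just above max
Values: [6, 7, 8, 154, 155, 156]

[6, 7, 8, 154, 155, 156]


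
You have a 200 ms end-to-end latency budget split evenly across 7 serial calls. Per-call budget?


Formula: per_stage = total_budget / stages
per_stage = 200 / 7
per_stage = 28.57 ms

28.57 ms


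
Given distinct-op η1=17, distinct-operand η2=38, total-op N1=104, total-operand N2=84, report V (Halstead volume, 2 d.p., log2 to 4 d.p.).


Formula: V = N * log2(η), where N = N1 + N2 and η = η1 + η2
η = 17 + 38 = 55
N = 104 + 84 = 188
log2(55) ≈ 5.7814
V = 188 * 5.7814 = 1086.90

1086.90


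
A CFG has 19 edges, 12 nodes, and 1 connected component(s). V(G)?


Formula: V(G) = E - N + 2P
V(G) = 19 - 12 + 2*1
V(G) = 7 + 2
V(G) = 9

9


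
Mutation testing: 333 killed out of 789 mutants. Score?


Mutation score = killed / total * 100
Mutation score = 333 / 789 * 100
Mutation score = 42.21%

42.21%


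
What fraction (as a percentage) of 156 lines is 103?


Coverage = covered / total * 100
Coverage = 103 / 156 * 100
Coverage = 66.03%

66.03%


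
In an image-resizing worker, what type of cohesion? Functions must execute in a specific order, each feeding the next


Reasoning: Output of one is input to next
Type: Sequential cohesion

Sequential cohesion


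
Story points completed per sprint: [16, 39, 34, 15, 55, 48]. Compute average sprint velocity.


Formula: Avg velocity = Total points / Number of sprints
Points: [16, 39, 34, 15, 55, 48]
Sum = 16 + 39 + 34 + 15 + 55 + 48 = 207
Avg velocity = 207 / 6 = 34.5 points/sprint

34.5 points/sprint


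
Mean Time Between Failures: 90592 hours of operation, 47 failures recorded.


Formula: MTBF = Total operating time / Number of failures
MTBF = 90592 / 47
MTBF = 1927.49 hours

1927.49 hours


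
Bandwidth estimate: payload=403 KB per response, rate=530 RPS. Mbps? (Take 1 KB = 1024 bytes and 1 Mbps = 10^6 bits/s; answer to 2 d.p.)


Formula: Mbps = payload_bytes * RPS * 8 / 1e6
Payload per request = 403 KB = 403 * 1024 = 412672 bytes
Total bytes/sec = 412672 * 530 = 218716160
Total bits/sec = 218716160 * 8 = 1749729280
Mbps = 1749729280 / 1e6 = 1749.73

1749.73 Mbps


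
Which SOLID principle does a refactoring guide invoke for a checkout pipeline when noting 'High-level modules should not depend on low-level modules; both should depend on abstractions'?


This describes the Dependency Inversion Principle (DIP)

Dependency Inversion Principle (DIP)


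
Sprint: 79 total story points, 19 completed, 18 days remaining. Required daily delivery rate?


Formula: Required rate = Remaining points / Days left
Remaining = 79 - 19 = 60 points
Required rate = 60 / 18 = 3.33 points/day

3.33 points/day


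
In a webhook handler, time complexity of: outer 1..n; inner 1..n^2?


Reasoning: n times n^2
Complexity: O(n^3)

O(n^3)


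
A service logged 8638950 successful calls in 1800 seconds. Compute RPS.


Formula: throughput = requests / seconds
throughput = 8638950 / 1800
throughput = 4799.42 requests/second

4799.42 requests/second


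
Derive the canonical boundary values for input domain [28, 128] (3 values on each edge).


Range: [28, 128]
Boundaries: just below min, min, min+1, max-1, max, just above max
Values: [27, 28, 29, 127, 128, 129]

[27, 28, 29, 127, 128, 129]


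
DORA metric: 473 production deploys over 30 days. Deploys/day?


Formula: deployments per day = releases / days
= 473 / 30
= 15.767 deploys/day
(equivalently, 110.37 deploys/week)

15.767 deploys/day


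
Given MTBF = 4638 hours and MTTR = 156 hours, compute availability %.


Availability = MTBF / (MTBF + MTTR)
Availability = 4638 / (4638 + 156)
Availability = 4638 / 4794
Availability = 96.7459%

96.7459%


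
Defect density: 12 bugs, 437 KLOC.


Defect density = defects / KLOC
Defect density = 12 / 437
Defect density = 0.027 defects/KLOC

0.027 defects/KLOC


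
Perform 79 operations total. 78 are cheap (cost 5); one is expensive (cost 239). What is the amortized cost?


Formula: Amortized cost = Total cost / Operations
Total cost = (78 * 5) + (1 * 239)
Total cost = 390 + 239 = 629
Amortized = 629 / 79 = 7.962

7.962


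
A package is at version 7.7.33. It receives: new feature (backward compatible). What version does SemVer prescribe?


Current: 7.7.33
Change category: 'new feature (backward compatible)' → minor bump
SemVer rule: minor bump → increment MINOR, reset PATCH to 0 (MAJOR unchanged)
New: 7.8.0

7.8.0


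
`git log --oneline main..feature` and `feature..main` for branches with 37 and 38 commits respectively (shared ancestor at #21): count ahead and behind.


Common ancestor: commit #21
feature commits after divergence: 37 - 21 = 16
main commits after divergence: 38 - 21 = 17
feature is 16 commits ahead of main
main is 17 commits ahead of feature

feature ahead: 16, main ahead: 17


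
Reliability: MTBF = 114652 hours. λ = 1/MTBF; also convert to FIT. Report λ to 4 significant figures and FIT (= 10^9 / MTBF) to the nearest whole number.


Formula: λ = 1 / MTBF; FIT = λ × 1e9 = 1e9 / MTBF
λ = 1 / 114652 ≈ 8.722e-06 failures/hour
FIT = 1e9 / 114652 ≈ 8722 failures per 1e9 hours (nearest whole number)

λ = 8.722e-06 /h, FIT = 8722


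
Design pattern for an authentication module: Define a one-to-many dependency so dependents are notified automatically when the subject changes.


This matches the Observer pattern

Observer


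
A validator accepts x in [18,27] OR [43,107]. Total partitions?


Valid ranges: [18,27] and [43,107]
Class 1: x < 18 — invalid
Class 2: 18 ≤ x ≤ 27 — valid
Class 3: 27 < x < 43 — invalid (gap between ranges)
Class 4: 43 ≤ x ≤ 107 — valid
Class 5: x > 107 — invalid
Total equivalence classes: 5

5 equivalence classes


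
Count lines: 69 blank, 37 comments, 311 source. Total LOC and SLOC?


Total LOC = blank + comment + code
Total LOC = 69 + 37 + 311 = 417
SLOC (source only) = code = 311

Total LOC: 417, SLOC: 311


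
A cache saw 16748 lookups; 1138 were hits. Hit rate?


Formula: hit rate = hits / (hits + misses) * 100
hit rate = 1138 / (1138 + 15610) * 100
hit rate = 1138 / 16748 * 100
hit rate = 6.79%

6.79%


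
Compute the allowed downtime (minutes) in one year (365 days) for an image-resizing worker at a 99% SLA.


Formula: allowed downtime = period * (100 - SLA) / 100
Period (year (365 days)) = 525600 minutes
Unavailability fraction = (100 - 99.0) / 100
Allowed downtime = 525600 * (100 - 99.0) / 100
Allowed downtime = 5256.0 minutes

5256.0 minutes


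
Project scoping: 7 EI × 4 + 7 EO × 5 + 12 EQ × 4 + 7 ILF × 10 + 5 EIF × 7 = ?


UFP = EI*4 + EO*5 + EQ*4 + ILF*10 + EIF*7
UFP = 7*4 + 7*5 + 12*4 + 7*10 + 5*7
UFP = 28 + 35 + 48 + 70 + 35
UFP = 216

216


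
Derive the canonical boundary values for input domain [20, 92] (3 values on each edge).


Range: [20, 92]
Boundaries: just below min, min, min+1, max-1, max, just above max
Values: [19, 20, 21, 91, 92, 93]

[19, 20, 21, 91, 92, 93]


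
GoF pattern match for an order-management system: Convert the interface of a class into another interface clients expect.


This matches the Adapter pattern

Adapter


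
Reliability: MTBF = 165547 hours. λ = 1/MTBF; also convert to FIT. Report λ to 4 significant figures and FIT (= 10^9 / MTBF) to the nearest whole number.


Formula: λ = 1 / MTBF; FIT = λ × 1e9 = 1e9 / MTBF
λ = 1 / 165547 ≈ 6.041e-06 failures/hour
FIT = 1e9 / 165547 ≈ 6041 failures per 1e9 hours (nearest whole number)

λ = 6.041e-06 /h, FIT = 6041


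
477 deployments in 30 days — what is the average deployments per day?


Formula: deployments per day = releases / days
= 477 / 30
= 15.9 deploys/day
(equivalently, 111.3 deploys/week)

15.9 deploys/day


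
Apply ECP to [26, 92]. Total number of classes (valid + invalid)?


Valid range: [26, 92]
Class 1: x < 26 — invalid
Class 2: 26 ≤ x ≤ 92 — valid
Class 3: x > 92 — invalid
Total equivalence classes: 3

3 equivalence classes


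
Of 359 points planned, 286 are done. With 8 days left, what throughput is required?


Formula: Required rate = Remaining points / Days left
Remaining = 359 - 286 = 73 points
Required rate = 73 / 8 = 9.13 points/day

9.13 points/day


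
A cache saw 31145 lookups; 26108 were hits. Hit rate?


Formula: hit rate = hits / (hits + misses) * 100
hit rate = 26108 / (26108 + 5037) * 100
hit rate = 26108 / 31145 * 100
hit rate = 83.83%

83.83%


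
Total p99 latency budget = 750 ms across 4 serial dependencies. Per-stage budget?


Formula: per_stage = total_budget / stages
per_stage = 750 / 4
per_stage = 187.5 ms

187.5 ms


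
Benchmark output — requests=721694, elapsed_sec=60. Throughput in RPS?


Formula: throughput = requests / seconds
throughput = 721694 / 60
throughput = 12028.23 requests/second

12028.23 requests/second


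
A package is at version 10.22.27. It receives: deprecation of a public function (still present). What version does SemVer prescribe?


Current: 10.22.27
Change category: 'deprecation of a public function (still present)' → minor bump
SemVer rule: minor bump → increment MINOR, reset PATCH to 0 (MAJOR unchanged)
New: 10.23.0

10.23.0


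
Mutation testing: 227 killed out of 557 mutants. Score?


Mutation score = killed / total * 100
Mutation score = 227 / 557 * 100
Mutation score = 40.75%

40.75%


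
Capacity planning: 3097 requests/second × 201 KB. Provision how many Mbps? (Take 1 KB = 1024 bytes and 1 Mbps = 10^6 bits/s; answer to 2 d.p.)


Formula: Mbps = payload_bytes * RPS * 8 / 1e6
Payload per request = 201 KB = 201 * 1024 = 205824 bytes
Total bytes/sec = 205824 * 3097 = 637436928
Total bits/sec = 637436928 * 8 = 5099495424
Mbps = 5099495424 / 1e6 = 5099.5

5099.5 Mbps


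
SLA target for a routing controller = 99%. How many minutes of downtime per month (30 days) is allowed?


Formula: allowed downtime = period * (100 - SLA) / 100
Period (month (30 days)) = 43200 minutes
Unavailability fraction = (100 - 99.0) / 100
Allowed downtime = 43200 * (100 - 99.0) / 100
Allowed downtime = 432.0 minutes

432.0 minutes


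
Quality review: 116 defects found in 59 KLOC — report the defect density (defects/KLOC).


Defect density = defects / KLOC
Defect density = 116 / 59
Defect density = 1.966 defects/KLOC

1.966 defects/KLOC


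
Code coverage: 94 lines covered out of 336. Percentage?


Coverage = covered / total * 100
Coverage = 94 / 336 * 100
Coverage = 27.98%

27.98%


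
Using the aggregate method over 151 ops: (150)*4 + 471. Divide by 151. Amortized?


Formula: Amortized cost = Total cost / Operations
Total cost = (150 * 4) + (1 * 471)
Total cost = 600 + 471 = 1071
Amortized = 1071 / 151 = 7.0927

7.0927


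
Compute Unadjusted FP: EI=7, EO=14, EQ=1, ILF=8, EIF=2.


UFP = EI*4 + EO*5 + EQ*4 + ILF*10 + EIF*7
UFP = 7*4 + 14*5 + 1*4 + 8*10 + 2*7
UFP = 28 + 70 + 4 + 80 + 14
UFP = 196

196


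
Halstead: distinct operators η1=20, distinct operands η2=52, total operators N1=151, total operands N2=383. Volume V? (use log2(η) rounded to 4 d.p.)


Formula: V = N * log2(η), where N = N1 + N2 and η = η1 + η2
η = 20 + 52 = 72
N = 151 + 383 = 534
log2(72) ≈ 6.1699
V = 534 * 6.1699 = 3294.73

3294.73


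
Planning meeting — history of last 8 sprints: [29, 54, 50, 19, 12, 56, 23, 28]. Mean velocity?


Formula: Avg velocity = Total points / Number of sprints
Points: [29, 54, 50, 19, 12, 56, 23, 28]
Sum = 29 + 54 + 50 + 19 + 12 + 56 + 23 + 28 = 271
Avg velocity = 271 / 8 = 33.88 points/sprint

33.88 points/sprint


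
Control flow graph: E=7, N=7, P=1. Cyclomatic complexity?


Formula: V(G) = E - N + 2P
V(G) = 7 - 7 + 2*1
V(G) = 0 + 2
V(G) = 2

2


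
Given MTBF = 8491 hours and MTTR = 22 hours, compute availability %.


Availability = MTBF / (MTBF + MTTR)
Availability = 8491 / (8491 + 22)
Availability = 8491 / 8513
Availability = 99.7416%

99.7416%
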